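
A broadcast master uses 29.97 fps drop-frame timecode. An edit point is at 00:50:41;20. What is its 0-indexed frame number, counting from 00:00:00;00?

91160

As if non-drop at 30 labels/s: (0 × 3600 + 50 × 60 + 41) × 30 + 20 = 91250.
Minute boundaries passed: 50; those not divisible by 10: 50 − 5 = 45; dropped labels = 2 × 45 = 90.
Actual frame index = 91250 − 90 = 91160.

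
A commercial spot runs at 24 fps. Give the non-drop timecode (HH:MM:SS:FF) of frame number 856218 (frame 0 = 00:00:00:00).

09:54:35:18

856218 ÷ 24 = 35675 full seconds, remainder 18 frames.
35675 s = 9 h 54 min 35 s.
Timecode: 09:54:35:18.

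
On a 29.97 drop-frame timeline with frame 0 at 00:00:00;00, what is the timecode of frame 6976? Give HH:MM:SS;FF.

Each 10-minute DF block holds 10 × 60 × 30 − 9 × 2 = 17982 frames. 6976 ÷ 17982 → 0 full blocks, remainder 6976.
Within the partial block the first minute is 1800 frames and each further minute 1798, so 3 further minute boundaries passed. Total skipped labels = 18 × 0 + 2 × 3 = 6.
Non-drop label index = 6976 + 6 = 6982; at 30 labels/s that is 00:03:52:22, i.e. DF 00:03:52;22.

00:03:52;22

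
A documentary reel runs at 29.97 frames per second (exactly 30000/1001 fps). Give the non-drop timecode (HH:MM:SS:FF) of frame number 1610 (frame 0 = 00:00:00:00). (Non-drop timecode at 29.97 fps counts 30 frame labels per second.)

1610 ÷ 30 = 53 full seconds, remainder 20 frames.
53 s = 0 h 0 min 53 s.
Timecode: 00:00:53:20.

00:00:53:20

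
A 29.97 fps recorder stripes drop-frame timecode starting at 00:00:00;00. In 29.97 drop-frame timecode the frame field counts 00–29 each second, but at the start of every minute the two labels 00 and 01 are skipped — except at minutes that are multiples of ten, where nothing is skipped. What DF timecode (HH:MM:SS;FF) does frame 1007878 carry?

Ten DF minutes hold 17982 frames, so frame 1007878 lies in block 56 (frames 1006992–1024973) with 886 frames into that block.
The block's first minute is 1800 frames and the rest 1798 each; 886 frames reaches minute 0, so 56 × 18 + 0 × 2 = 1008 labels have been skipped so far.
Adding those back, label number 1007878 + 1008 = 1008886 at 30 labels/s is 33629 s + 16 f = 9 h 20 min 29 s frame 16, i.e. 09:20:29;16.

09:20:29;16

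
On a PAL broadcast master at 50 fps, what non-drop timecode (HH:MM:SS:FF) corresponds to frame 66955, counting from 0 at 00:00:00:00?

00:22:19:05

66955 ÷ 50 = 1339 full seconds, remainder 5 frames.
1339 s = 0 h 22 min 19 s.
Timecode: 00:22:19:05.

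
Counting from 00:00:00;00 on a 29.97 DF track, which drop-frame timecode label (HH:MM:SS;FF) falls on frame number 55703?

Ten DF minutes hold 17982 frames, so frame 55703 lies in block 3 (frames 53946–71927) with 1757 frames into that block.
The block's first minute is 1800 frames and the rest 1798 each; 1757 frames reaches minute 0, so 3 × 18 + 0 × 2 = 54 labels have been skipped so far.
Adding those back, label number 55703 + 54 = 55757 at 30 labels/s is 1858 s + 17 f = 0 h 30 min 58 s frame 17, i.e. 00:30:58;17.

00:30:58;17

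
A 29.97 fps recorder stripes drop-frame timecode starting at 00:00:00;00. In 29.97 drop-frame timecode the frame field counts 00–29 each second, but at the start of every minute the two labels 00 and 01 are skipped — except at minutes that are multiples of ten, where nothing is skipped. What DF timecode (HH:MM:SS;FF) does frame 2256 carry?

Ten DF minutes hold 17982 frames, so frame 2256 lies in block 0 (frames 0–17981) with 2256 frames into that block.
The block's first minute is 1800 frames and the rest 1798 each; 2256 frames reaches minute 1, so 0 × 18 + 1 × 2 = 2 labels have been skipped so far.
Adding those back, label number 2256 + 2 = 2258 at 30 labels/s is 75 s + 8 f = 0 h 1 min 15 s frame 8, i.e. 00:01:15;08.

00:01:15;08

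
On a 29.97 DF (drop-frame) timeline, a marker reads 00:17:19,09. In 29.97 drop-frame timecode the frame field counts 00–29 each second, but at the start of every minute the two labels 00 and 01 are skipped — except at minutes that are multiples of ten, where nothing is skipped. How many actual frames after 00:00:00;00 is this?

As if non-drop at 30 labels/s: (0 × 3600 + 17 × 60 + 19) × 30 + 9 = 31179.
Minute boundaries passed: 17; those not divisible by 10: 17 − 1 = 16; dropped labels = 2 × 16 = 32.
Actual frame index = 31179 − 32 = 31147.

31147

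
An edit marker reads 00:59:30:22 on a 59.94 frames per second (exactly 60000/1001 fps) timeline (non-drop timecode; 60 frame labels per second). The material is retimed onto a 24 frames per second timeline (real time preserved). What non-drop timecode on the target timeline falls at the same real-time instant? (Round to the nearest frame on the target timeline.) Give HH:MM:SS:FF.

Source frame index: (0×3600 + 59×60 + 30) × 60 + 22 = 214222.
Real time: 214222 / (60000/1001) = 107218111/30000 s.
Target frame: (107218111/30000) × (24) = 107218111/1250 ≈ 85774.489 → 85774.
At 24 labels/s: frame 85774 → 00:59:33:22.

00:59:33:22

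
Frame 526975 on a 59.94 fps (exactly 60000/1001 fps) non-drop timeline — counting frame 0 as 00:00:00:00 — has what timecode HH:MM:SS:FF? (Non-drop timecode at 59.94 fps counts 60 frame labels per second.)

526975 ÷ 60 = 8782 full seconds, remainder 55 frames.
8782 s = 2 h 26 min 22 s.
Timecode: 02:26:22:55.

02:26:22:55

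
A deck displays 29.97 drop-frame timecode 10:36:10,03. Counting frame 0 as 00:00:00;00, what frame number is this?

1143957

Complete 10-minute blocks: 63, each 17982 frames → 1132866.
Remaining 6 whole minutes in the current block: 1800 + 5 × 1798 = 10790 frames.
Within the current minute: 10 × 30 + 3 − 2 = 301 (labels ;00/;01 skipped at this minute). Total = 1132866 + 10790 + 301 = 1143957.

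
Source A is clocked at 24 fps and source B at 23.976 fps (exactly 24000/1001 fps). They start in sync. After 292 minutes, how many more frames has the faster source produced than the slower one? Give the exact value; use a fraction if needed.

292 min = 17520 s.
A emits 24 × 17520 = 420480 frames; B emits 24000/1001 × 17520 = 420480000/1001.
Difference = 420480/1001 frames (≈ 420.0599); B is behind A.

420480/1001 frames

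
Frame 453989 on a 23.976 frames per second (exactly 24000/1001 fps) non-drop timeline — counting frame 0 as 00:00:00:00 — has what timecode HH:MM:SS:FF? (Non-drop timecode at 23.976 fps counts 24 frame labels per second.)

05:15:16:05

453989 ÷ 24 = 18916 full seconds, remainder 5 frames.
18916 s = 5 h 15 min 16 s.
Timecode: 05:15:16:05.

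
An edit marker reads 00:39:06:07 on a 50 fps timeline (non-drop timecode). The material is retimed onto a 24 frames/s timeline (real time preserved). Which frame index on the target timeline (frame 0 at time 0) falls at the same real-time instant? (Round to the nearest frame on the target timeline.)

frame 56307

Source frame index: (0×3600 + 39×60 + 6) × 50 + 7 = 117307.
Real time: 117307 / (50) = 117307/50 s.
Target frame: (117307/50) × (24) = 1407684/25 ≈ 56307.360 → 56307.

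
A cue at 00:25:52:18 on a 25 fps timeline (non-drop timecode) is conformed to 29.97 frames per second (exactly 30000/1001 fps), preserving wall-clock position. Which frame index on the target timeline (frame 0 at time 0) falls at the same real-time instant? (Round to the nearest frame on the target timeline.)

Source frame index: (0×3600 + 25×60 + 52) × 25 + 18 = 38818.
Real time: 38818 / (25) = 38818/25 s.
Target frame: (38818/25) × (30000/1001) = 3583200/77 ≈ 46535.065 → 46535.

frame 46535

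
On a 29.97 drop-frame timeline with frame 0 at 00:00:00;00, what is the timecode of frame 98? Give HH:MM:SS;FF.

Each 10-minute DF block holds 10 × 60 × 30 − 9 × 2 = 17982 frames. 98 ÷ 17982 → 0 full blocks, remainder 98.
Within the partial block the first minute is 1800 frames and each further minute 1798, so 0 further minute boundaries passed. Total skipped labels = 18 × 0 + 2 × 0 = 0.
Non-drop label index = 98 + 0 = 98; at 30 labels/s that is 00:00:03:08, i.e. DF 00:00:03;08.

00:00:03;08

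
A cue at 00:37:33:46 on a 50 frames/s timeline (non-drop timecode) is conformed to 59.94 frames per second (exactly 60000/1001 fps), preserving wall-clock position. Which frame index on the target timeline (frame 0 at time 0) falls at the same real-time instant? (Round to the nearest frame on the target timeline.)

Source frame index: (0×3600 + 37×60 + 33) × 50 + 46 = 112696.
Real time: 112696 / (50) = 56348/25 s.
Target frame: (56348/25) × (60000/1001) = 135235200/1001 ≈ 135100.100 → 135100.

frame 135100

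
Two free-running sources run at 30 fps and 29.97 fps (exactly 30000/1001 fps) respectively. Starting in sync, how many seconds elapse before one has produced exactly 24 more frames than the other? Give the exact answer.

The gap grows by |30000/1001 − 30| = 30/1001 frames per second.
Time for a 24-frame gap: 24 ÷ (30/1001) = 800.8 s.

800.8 seconds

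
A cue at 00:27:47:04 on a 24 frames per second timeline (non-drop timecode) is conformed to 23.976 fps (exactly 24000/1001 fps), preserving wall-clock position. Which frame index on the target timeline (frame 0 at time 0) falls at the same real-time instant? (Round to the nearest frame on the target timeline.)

Source frame index: (0×3600 + 27×60 + 47) × 24 + 4 = 40012.
Real time: 40012 / (24) = 10003/6 s.
Target frame: (10003/6) × (24000/1001) = 5716000/143 ≈ 39972.028 → 39972.

frame 39972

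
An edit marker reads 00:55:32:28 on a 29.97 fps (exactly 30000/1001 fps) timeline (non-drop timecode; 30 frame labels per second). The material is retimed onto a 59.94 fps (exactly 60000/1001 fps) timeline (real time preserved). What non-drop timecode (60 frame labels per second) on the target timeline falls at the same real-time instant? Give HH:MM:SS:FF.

00:55:32:56

Source frame index: (0×3600 + 55×60 + 32) × 30 + 28 = 99988.
Real time: 99988 / (30000/1001) = 25021997/7500 s.
Target frame: (25021997/7500) × (60000/1001) = 199976.
At 60 labels/s: frame 199976 → 00:55:32:56.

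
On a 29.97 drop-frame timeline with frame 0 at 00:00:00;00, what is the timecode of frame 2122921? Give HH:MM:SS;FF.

19:40:34;25

Each 10-minute DF block holds 10 × 60 × 30 − 9 × 2 = 17982 frames. 2122921 ÷ 17982 → 118 full blocks, remainder 1045.
Within the partial block the first minute is 1800 frames and each further minute 1798, so 0 further minute boundaries passed. Total skipped labels = 18 × 118 + 2 × 0 = 2124.
Non-drop label index = 2122921 + 2124 = 2125045; at 30 labels/s that is 19:40:34:25, i.e. DF 19:40:34;25.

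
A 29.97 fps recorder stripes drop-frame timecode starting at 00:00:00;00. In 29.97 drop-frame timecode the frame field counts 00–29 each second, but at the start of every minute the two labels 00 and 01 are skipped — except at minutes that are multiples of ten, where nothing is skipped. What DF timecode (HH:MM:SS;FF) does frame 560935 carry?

Each 10-minute DF block holds 10 × 60 × 30 − 9 × 2 = 17982 frames. 560935 ÷ 17982 → 31 full blocks, remainder 3493.
Within the partial block the first minute is 1800 frames and each further minute 1798, so 1 further minute boundary passed. Total skipped labels = 18 × 31 + 2 × 1 = 560.
Non-drop label index = 560935 + 560 = 561495; at 30 labels/s that is 05:11:56:15, i.e. DF 05:11:56;15.

05:11:56;15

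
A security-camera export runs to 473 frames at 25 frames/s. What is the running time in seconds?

18.92 seconds

Running time = 473 / (25) = 18.92 s.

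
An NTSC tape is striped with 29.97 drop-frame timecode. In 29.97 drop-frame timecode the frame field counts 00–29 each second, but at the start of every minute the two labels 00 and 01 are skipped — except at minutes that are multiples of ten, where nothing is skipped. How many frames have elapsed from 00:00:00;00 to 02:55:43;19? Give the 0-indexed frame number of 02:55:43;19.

Complete 10-minute blocks: 17, each 17982 frames → 305694.
Remaining 5 whole minutes in the current block: 1800 + 4 × 1798 = 8992 frames.
Within the current minute: 43 × 30 + 19 − 2 = 1307 (labels ;00/;01 skipped at this minute). Total = 305694 + 8992 + 1307 = 315993.

315993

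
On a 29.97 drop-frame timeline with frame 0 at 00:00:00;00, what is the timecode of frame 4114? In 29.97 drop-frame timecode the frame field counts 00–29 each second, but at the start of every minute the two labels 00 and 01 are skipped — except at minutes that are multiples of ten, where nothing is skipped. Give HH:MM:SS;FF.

00:02:17;08

Ten DF minutes hold 17982 frames, so frame 4114 lies in block 0 (frames 0–17981) with 4114 frames into that block.
The block's first minute is 1800 frames and the rest 1798 each; 4114 frames reaches minute 2, so 0 × 18 + 2 × 2 = 4 labels have been skipped so far.
Adding those back, label number 4114 + 4 = 4118 at 30 labels/s is 137 s + 8 f = 0 h 2 min 17 s frame 8, i.e. 00:02:17;08.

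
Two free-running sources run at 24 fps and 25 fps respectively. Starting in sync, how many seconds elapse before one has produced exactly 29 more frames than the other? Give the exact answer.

29 seconds

The gap grows by |25 − 24| = 1 frame per second.
Time for a 29-frame gap: 29 ÷ (1) = 29 s.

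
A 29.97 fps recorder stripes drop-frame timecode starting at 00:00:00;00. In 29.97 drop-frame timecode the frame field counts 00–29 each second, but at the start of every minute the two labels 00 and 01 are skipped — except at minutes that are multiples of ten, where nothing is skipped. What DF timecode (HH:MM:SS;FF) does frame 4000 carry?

Ten DF minutes hold 17982 frames, so frame 4000 lies in block 0 (frames 0–17981) with 4000 frames into that block.
The block's first minute is 1800 frames and the rest 1798 each; 4000 frames reaches minute 2, so 0 × 18 + 2 × 2 = 4 labels have been skipped so far.
Adding those back, label number 4000 + 4 = 4004 at 30 labels/s is 133 s + 14 f = 0 h 2 min 13 s frame 14, i.e. 00:02:13;14.

00:02:13;14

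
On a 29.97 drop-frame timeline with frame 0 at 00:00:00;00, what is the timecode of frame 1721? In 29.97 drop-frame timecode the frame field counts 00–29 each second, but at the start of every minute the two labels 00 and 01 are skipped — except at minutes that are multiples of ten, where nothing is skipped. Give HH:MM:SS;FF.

00:00:57;11

Each 10-minute DF block holds 10 × 60 × 30 − 9 × 2 = 17982 frames. 1721 ÷ 17982 → 0 full blocks, remainder 1721.
Within the partial block the first minute is 1800 frames and each further minute 1798, so 0 further minute boundaries passed. Total skipped labels = 18 × 0 + 2 × 0 = 0.
Non-drop label index = 1721 + 0 = 1721; at 30 labels/s that is 00:00:57:11, i.e. DF 00:00:57;11.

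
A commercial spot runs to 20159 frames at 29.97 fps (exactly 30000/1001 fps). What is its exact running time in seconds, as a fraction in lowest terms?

Running time = 20159 ÷ (30000/1001) = 20159 × 1001/30000 = 20179159/30000 s.

20179159/30000 seconds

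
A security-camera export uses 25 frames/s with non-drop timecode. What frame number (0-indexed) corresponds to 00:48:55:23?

Total seconds to the label: (0 × 3600 + 48 × 60 + 55) = 2935.
Frame index = 2935 × 25 + 23 = 73398.

frame 73398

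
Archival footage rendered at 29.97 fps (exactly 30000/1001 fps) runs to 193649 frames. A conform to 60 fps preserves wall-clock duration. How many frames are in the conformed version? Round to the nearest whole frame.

Frames at target rate = 193649 × (60) / (30000/1001) = 193842649/500 ≈ 387685.298.
Nearest whole frame: 387685.

387685 frames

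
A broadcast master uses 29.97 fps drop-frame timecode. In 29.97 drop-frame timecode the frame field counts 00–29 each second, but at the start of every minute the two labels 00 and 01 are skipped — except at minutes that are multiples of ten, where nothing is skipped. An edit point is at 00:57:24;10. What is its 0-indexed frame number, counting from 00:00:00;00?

As if non-drop at 30 labels/s: (0 × 3600 + 57 × 60 + 24) × 30 + 10 = 103330.
Minute boundaries passed: 57; those not divisible by 10: 57 − 5 = 52; dropped labels = 2 × 52 = 104.
Actual frame index = 103330 − 104 = 103226.

103226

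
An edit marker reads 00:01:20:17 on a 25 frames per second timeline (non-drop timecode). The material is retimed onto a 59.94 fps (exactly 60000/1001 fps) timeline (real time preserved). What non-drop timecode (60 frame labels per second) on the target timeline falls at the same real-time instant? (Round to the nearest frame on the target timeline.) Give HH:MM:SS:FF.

Source frame index: (0×3600 + 1×60 + 20) × 25 + 17 = 2017.
Real time: 2017 / (25) = 2017/25 s.
Target frame: (2017/25) × (60000/1001) = 4840800/1001 ≈ 4835.964 → 4836.
At 60 labels/s: frame 4836 → 00:01:20:36.

00:01:20:36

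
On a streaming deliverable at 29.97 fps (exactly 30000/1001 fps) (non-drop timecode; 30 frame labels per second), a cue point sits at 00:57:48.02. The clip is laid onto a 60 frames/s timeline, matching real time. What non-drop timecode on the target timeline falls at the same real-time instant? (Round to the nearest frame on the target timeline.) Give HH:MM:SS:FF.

00:57:51:32

Source frame index: (0×3600 + 57×60 + 48) × 30 + 2 = 104042.
Real time: 104042 / (30000/1001) = 52073021/15000 s.
Target frame: (52073021/15000) × (60) = 52073021/250 ≈ 208292.084 → 208292.
At 60 labels/s: frame 208292 → 00:57:51:32.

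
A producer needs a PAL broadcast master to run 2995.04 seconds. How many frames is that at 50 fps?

Frames = 2995.04 × 50 = 149752.

149752 frames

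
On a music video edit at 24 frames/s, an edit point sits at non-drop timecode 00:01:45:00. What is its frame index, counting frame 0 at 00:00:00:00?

Total seconds to the label: (0 × 3600 + 1 × 60 + 45) = 105.
Frame index = 105 × 24 + 0 = 2520.

frame 2520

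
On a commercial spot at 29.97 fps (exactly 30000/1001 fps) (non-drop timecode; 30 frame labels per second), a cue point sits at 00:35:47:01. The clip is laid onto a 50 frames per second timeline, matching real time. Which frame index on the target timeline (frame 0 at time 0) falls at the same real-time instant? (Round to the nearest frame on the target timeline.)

frame 107459

Source frame index: (0×3600 + 35×60 + 47) × 30 + 1 = 64411.
Real time: 64411 / (30000/1001) = 64475411/30000 s.
Target frame: (64475411/30000) × (50) = 64475411/600 ≈ 107459.018 → 107459.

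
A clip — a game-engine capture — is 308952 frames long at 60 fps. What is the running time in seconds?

5149.2 seconds

Running time = 308952 / (60) = 5149.2 s.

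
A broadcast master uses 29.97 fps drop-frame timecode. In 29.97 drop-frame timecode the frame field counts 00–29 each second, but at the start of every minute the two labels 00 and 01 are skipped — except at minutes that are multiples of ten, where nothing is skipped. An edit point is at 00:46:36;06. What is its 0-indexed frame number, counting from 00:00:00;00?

83802

Complete 10-minute blocks: 4, each 17982 frames → 71928.
Remaining 6 whole minutes in the current block: 1800 + 5 × 1798 = 10790 frames.
Within the current minute: 36 × 30 + 6 − 2 = 1084 (labels ;00/;01 skipped at this minute). Total = 71928 + 10790 + 1084 = 83802.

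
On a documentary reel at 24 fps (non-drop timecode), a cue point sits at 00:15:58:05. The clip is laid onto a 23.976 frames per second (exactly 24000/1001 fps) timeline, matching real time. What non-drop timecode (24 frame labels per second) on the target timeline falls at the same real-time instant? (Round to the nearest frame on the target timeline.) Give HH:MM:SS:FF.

00:15:57:06

Source frame index: (0×3600 + 15×60 + 58) × 24 + 5 = 22997.
Real time: 22997 / (24) = 22997/24 s.
Target frame: (22997/24) × (24000/1001) = 1769000/77 ≈ 22974.026 → 22974.
At 24 labels/s: frame 22974 → 00:15:57:06.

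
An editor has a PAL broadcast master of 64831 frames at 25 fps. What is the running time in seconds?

2593.24 seconds

Running time = 64831 / (25) = 2593.24 s.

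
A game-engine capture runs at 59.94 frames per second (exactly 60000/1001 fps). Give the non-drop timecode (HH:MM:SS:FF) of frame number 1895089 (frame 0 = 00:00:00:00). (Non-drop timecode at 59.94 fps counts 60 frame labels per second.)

1895089 ÷ 60 = 31584 full seconds, remainder 49 frames.
31584 s = 8 h 46 min 24 s.
Timecode: 08:46:24:49.

08:46:24:49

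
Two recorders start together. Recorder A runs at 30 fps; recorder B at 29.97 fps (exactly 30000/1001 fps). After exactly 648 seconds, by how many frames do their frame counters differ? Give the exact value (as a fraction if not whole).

19440/1001 frames

A emits 30 × 648 = 19440 frames; B emits 30000/1001 × 648 = 19440000/1001.
Difference = 19440/1001 frames (≈ 19.4206); B is behind A.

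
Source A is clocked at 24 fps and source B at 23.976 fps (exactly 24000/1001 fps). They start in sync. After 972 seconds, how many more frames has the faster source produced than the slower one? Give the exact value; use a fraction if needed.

A emits 24 × 972 = 23328 frames; B emits 24000/1001 × 972 = 23328000/1001.
Difference = 23328/1001 frames (≈ 23.3047); B is behind A.

23328/1001 frames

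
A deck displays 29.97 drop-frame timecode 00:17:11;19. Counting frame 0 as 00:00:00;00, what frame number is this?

Complete 10-minute blocks: 1, each 17982 frames → 17982.
Remaining 7 whole minutes in the current block: 1800 + 6 × 1798 = 12588 frames.
Within the current minute: 11 × 30 + 19 − 2 = 347 (labels ;00/;01 skipped at this minute). Total = 17982 + 12588 + 347 = 30917.

30917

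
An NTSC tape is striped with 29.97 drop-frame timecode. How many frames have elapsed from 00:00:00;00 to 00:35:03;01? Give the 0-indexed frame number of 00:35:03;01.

Complete 10-minute blocks: 3, each 17982 frames → 53946.
Remaining 5 whole minutes in the current block: 1800 + 4 × 1798 = 8992 frames.
Within the current minute: 3 × 30 + 1 − 2 = 89 (labels ;00/;01 skipped at this minute). Total = 53946 + 8992 + 89 = 63027.

63027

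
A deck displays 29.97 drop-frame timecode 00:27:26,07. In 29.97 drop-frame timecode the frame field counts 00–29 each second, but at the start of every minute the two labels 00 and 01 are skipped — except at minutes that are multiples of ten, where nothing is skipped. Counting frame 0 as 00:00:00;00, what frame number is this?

As if non-drop at 30 labels/s: (0 × 3600 + 27 × 60 + 26) × 30 + 7 = 49387.
Minute boundaries passed: 27; those not divisible by 10: 27 − 2 = 25; dropped labels = 2 × 25 = 50.
Actual frame index = 49387 − 50 = 49337.

49337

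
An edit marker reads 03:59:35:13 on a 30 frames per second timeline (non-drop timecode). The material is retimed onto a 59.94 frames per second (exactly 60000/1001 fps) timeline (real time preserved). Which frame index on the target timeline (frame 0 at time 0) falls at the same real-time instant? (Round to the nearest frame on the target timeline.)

Source frame index: (3×3600 + 59×60 + 35) × 30 + 13 = 431263.
Real time: 431263 / (30) = 431263/30 s.
Target frame: (431263/30) × (60000/1001) = 123218000/143 ≈ 861664.336 → 861664.

frame 861664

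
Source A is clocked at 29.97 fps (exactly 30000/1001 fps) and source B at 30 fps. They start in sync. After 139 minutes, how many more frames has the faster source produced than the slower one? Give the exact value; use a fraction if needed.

139 min = 8340 s.
A emits 30000/1001 × 8340 = 250200000/1001 frames; B emits 30 × 8340 = 250200.
Difference = 250200/1001 frames (≈ 249.9500); B is ahead of A.

250200/1001 frames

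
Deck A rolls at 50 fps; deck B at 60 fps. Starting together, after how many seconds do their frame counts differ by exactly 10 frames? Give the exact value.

The gap grows by |60 − 50| = 10 frames per second.
Time for a 10-frame gap: 10 ÷ (10) = 1 s.

1 seconds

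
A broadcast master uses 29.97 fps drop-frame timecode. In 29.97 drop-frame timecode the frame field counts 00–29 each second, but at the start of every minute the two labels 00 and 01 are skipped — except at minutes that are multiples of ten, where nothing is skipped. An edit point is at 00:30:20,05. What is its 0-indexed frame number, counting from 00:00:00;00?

54551

Complete 10-minute blocks: 3, each 17982 frames → 53946.
Remaining 0 whole minutes in the current block: 0 frames.
Within the current minute: 20 × 30 + 5 = 605. Total = 53946 + 0 + 605 = 54551.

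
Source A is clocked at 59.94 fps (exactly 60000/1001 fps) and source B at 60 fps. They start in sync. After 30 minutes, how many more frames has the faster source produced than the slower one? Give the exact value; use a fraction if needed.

30 min = 1800 s.
A emits 60000/1001 × 1800 = 108000000/1001 frames; B emits 60 × 1800 = 108000.
Difference = 108000/1001 frames (≈ 107.8921); B is ahead of A.

108000/1001 frames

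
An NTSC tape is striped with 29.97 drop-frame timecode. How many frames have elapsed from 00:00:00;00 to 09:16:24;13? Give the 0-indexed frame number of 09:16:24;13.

As if non-drop at 30 labels/s: (9 × 3600 + 16 × 60 + 24) × 30 + 13 = 1001533.
Minute boundaries passed: 556; those not divisible by 10: 556 − 55 = 501; dropped labels = 2 × 501 = 1002.
Actual frame index = 1001533 − 1002 = 1000531.

1000531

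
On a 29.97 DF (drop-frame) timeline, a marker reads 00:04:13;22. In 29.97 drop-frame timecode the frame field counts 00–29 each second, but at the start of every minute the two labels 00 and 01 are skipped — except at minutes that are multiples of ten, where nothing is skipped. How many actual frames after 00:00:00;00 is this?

7604

As if non-drop at 30 labels/s: (0 × 3600 + 4 × 60 + 13) × 30 + 22 = 7612.
Minute boundaries passed: 4; those not divisible by 10: 4 − 0 = 4; dropped labels = 2 × 4 = 8.
Actual frame index = 7612 − 8 = 7604.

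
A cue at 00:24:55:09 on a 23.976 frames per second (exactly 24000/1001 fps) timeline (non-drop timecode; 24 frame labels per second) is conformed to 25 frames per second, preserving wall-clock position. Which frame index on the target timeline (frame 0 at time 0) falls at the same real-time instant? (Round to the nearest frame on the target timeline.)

Source frame index: (0×3600 + 24×60 + 55) × 24 + 9 = 35889.
Real time: 35889 / (24000/1001) = 11974963/8000 s.
Target frame: (11974963/8000) × (25) = 11974963/320 ≈ 37421.759 → 37422.

frame 37422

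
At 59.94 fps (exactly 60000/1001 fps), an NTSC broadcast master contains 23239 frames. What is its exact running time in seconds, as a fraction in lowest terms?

Running time = 23239 ÷ (60000/1001) = 23239 × 1001/60000 = 23262239/60000 s.

23262239/60000 seconds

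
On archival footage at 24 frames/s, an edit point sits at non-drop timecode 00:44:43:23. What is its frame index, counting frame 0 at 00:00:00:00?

64415

Total seconds to the label: (0 × 3600 + 44 × 60 + 43) = 2683.
Frame index = 2683 × 24 + 23 = 64415.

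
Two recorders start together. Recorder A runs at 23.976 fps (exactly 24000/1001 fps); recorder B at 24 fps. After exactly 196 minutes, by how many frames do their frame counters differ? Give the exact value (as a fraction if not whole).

196 min = 11760 s.
A emits 24000/1001 × 11760 = 40320000/143 frames; B emits 24 × 11760 = 282240.
Difference = 40320/143 frames (≈ 281.9580); B is ahead of A.

40320/143 frames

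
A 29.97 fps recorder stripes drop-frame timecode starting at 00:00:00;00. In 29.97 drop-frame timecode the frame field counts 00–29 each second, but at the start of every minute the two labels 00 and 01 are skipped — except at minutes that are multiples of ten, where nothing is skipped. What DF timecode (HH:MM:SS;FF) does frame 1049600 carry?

09:43:41;20

Ten DF minutes hold 17982 frames, so frame 1049600 lies in block 58 (frames 1042956–1060937) with 6644 frames into that block.
The block's first minute is 1800 frames and the rest 1798 each; 6644 frames reaches minute 3, so 58 × 18 + 3 × 2 = 1050 labels have been skipped so far.
Adding those back, label number 1049600 + 1050 = 1050650 at 30 labels/s is 35021 s + 20 f = 9 h 43 min 41 s frame 20, i.e. 09:43:41;20.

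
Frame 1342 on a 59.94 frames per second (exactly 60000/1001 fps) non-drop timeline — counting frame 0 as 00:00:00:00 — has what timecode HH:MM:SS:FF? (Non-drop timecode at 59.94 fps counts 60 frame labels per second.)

00:00:22:22

1342 ÷ 60 = 22 full seconds, remainder 22 frames.
22 s = 0 h 0 min 22 s.
Timecode: 00:00:22:22.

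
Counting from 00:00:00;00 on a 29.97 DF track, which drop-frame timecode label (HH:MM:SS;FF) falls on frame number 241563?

02:14:20;05

Ten DF minutes hold 17982 frames, so frame 241563 lies in block 13 (frames 233766–251747) with 7797 frames into that block.
The block's first minute is 1800 frames and the rest 1798 each; 7797 frames reaches minute 4, so 13 × 18 + 4 × 2 = 242 labels have been skipped so far.
Adding those back, label number 241563 + 242 = 241805 at 30 labels/s is 8060 s + 5 f = 2 h 14 min 20 s frame 5, i.e. 02:14:20;05.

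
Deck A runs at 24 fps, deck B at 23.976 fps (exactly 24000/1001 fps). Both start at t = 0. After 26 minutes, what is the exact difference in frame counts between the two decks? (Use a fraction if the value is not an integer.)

2880/77 frames

26 min = 1560 s.
A emits 24 × 1560 = 37440 frames; B emits 24000/1001 × 1560 = 2880000/77.
Difference = 2880/77 frames (≈ 37.4026); B is behind A.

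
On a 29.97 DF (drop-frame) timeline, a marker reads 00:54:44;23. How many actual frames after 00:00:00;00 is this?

98445

Complete 10-minute blocks: 5, each 17982 frames → 89910.
Remaining 4 whole minutes in the current block: 1800 + 3 × 1798 = 7194 frames.
Within the current minute: 44 × 30 + 23 − 2 = 1341 (labels ;00/;01 skipped at this minute). Total = 89910 + 7194 + 1341 = 98445.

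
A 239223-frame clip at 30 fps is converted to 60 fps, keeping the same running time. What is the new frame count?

Target frames = source frames × (target rate / source rate) = 239223 × (60)/(30) = 239223 × 2 = 478446.

478446 frames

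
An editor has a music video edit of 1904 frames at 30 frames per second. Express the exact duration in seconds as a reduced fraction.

Running time = 1904 ÷ (30) = 1904 × 1/30 = 952/15 s.

952/15 seconds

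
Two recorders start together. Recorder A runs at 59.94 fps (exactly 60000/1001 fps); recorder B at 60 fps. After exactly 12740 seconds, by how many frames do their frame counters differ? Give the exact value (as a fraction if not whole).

8400/11 frames

A emits 60000/1001 × 12740 = 8400000/11 frames; B emits 60 × 12740 = 764400.
Difference = 8400/11 frames (≈ 763.6364); B is ahead of A.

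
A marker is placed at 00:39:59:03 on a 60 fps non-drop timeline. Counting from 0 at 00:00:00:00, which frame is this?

Total seconds to the label: (0 × 3600 + 39 × 60 + 59) = 2399.
Frame index = 2399 × 60 + 3 = 143943.

143943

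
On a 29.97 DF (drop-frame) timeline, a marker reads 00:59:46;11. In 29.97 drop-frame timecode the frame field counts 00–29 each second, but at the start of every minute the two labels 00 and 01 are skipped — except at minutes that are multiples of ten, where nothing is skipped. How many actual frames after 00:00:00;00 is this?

As if non-drop at 30 labels/s: (0 × 3600 + 59 × 60 + 46) × 30 + 11 = 107591.
Minute boundaries passed: 59; those not divisible by 10: 59 − 5 = 54; dropped labels = 2 × 54 = 108.
Actual frame index = 107591 − 108 = 107483.

107483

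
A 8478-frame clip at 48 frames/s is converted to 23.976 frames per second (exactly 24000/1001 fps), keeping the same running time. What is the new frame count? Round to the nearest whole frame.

Frames at target rate = 8478 × (24000/1001) / (48) = 4239000/1001 ≈ 4234.765.
Nearest whole frame: 4235.

4235 frames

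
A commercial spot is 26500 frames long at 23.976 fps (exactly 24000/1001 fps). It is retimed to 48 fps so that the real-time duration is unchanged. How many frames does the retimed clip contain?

Target frames = source frames × (target rate / source rate) = 26500 × (48)/(24000/1001) = 26500 × 1001/500 = 53053.

53053 frames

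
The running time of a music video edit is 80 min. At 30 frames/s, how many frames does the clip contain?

144000 frames

80 min = 4800 s.
Frames = 4800 × 30 = 144000.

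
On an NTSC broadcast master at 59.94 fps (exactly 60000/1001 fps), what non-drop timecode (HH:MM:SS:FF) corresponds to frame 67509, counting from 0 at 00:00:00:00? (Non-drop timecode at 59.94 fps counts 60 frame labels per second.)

00:18:45:09

67509 ÷ 60 = 1125 full seconds, remainder 9 frames.
1125 s = 0 h 18 min 45 s.
Timecode: 00:18:45:09.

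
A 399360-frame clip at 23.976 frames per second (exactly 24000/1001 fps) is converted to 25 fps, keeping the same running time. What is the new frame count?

Target frames = source frames × (target rate / source rate) = 399360 × (25)/(24000/1001) = 399360 × 1001/960 = 416416.

416416 frames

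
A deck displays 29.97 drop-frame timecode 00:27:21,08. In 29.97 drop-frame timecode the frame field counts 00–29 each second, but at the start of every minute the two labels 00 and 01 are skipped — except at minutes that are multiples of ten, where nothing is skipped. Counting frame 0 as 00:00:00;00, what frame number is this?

Complete 10-minute blocks: 2, each 17982 frames → 35964.
Remaining 7 whole minutes in the current block: 1800 + 6 × 1798 = 12588 frames.
Within the current minute: 21 × 30 + 8 − 2 = 636 (labels ;00/;01 skipped at this minute). Total = 35964 + 12588 + 636 = 49188.

49188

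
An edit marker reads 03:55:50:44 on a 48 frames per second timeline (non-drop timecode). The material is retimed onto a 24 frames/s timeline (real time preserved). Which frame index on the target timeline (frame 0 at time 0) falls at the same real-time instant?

Source frame index: (3×3600 + 55×60 + 50) × 48 + 44 = 679244.
Real time: 679244 / (48) = 169811/12 s.
Target frame: (169811/12) × (24) = 339622.

frame 339622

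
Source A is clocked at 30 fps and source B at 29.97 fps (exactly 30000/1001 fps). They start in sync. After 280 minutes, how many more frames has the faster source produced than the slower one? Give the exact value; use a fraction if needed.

280 min = 16800 s.
A emits 30 × 16800 = 504000 frames; B emits 30000/1001 × 16800 = 72000000/143.
Difference = 72000/143 frames (≈ 503.4965); B is behind A.

72000/143 frames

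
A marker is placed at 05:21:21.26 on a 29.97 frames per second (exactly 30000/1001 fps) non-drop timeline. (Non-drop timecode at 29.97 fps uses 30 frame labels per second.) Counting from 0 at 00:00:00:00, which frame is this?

Total seconds to the label: (5 × 3600 + 21 × 60 + 21) = 19281.
Frame index = 19281 × 30 + 26 = 578456.

578456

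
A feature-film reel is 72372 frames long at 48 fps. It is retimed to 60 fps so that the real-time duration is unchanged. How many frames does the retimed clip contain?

Frames at target rate = 72372 × (60) / (48) = 90465.

90465 frames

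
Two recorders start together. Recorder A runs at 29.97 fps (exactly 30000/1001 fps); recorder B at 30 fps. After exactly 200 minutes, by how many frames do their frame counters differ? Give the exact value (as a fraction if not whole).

200 min = 12000 s.
A emits 30000/1001 × 12000 = 360000000/1001 frames; B emits 30 × 12000 = 360000.
Difference = 360000/1001 frames (≈ 359.6404); B is ahead of A.

360000/1001 frames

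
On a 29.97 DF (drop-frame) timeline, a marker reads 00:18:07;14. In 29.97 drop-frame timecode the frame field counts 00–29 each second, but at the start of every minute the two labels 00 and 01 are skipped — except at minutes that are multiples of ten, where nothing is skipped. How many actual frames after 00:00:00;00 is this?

Complete 10-minute blocks: 1, each 17982 frames → 17982.
Remaining 8 whole minutes in the current block: 1800 + 7 × 1798 = 14386 frames.
Within the current minute: 7 × 30 + 14 − 2 = 222 (labels ;00/;01 skipped at this minute). Total = 17982 + 14386 + 222 = 32590.

32590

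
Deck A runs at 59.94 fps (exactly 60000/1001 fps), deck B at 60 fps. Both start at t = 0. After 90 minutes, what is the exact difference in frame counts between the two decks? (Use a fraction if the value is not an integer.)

90 min = 5400 s.
A emits 60000/1001 × 5400 = 324000000/1001 frames; B emits 60 × 5400 = 324000.
Difference = 324000/1001 frames (≈ 323.6763); B is ahead of A.

324000/1001 frames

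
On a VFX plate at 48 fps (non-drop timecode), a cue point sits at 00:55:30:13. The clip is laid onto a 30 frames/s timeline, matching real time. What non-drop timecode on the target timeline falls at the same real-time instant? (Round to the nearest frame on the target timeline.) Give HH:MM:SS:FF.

Source frame index: (0×3600 + 55×60 + 30) × 48 + 13 = 159853.
Real time: 159853 / (48) = 159853/48 s.
Target frame: (159853/48) × (30) = 799265/8 ≈ 99908.125 → 99908.
At 30 labels/s: frame 99908 → 00:55:30:08.

00:55:30:08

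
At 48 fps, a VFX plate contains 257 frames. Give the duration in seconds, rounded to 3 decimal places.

Running time = 257 × 1/48 = 257/48 s ≈ 5.354 s.

5.354 seconds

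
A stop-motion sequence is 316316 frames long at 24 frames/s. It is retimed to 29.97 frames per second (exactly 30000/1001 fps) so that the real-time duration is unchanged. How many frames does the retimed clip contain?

Target frames = source frames × (target rate / source rate) = 316316 × (30000/1001)/(24) = 316316 × 1250/1001 = 395000.

395000 frames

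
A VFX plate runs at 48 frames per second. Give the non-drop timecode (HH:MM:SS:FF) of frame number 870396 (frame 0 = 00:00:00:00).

05:02:13:12

870396 ÷ 48 = 18133 full seconds, remainder 12 frames.
18133 s = 5 h 2 min 13 s.
Timecode: 05:02:13:12.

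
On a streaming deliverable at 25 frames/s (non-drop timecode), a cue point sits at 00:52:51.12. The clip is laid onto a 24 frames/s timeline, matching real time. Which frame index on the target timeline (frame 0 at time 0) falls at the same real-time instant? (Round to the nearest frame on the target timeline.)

frame 76116

Source frame index: (0×3600 + 52×60 + 51) × 25 + 12 = 79287.
Real time: 79287 / (25) = 79287/25 s.
Target frame: (79287/25) × (24) = 1902888/25 ≈ 76115.520 → 76116.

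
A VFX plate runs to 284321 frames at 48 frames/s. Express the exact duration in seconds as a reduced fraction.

284321/48 seconds

Running time = 284321 ÷ (48) = 284321 × 1/48 = 284321/48 s.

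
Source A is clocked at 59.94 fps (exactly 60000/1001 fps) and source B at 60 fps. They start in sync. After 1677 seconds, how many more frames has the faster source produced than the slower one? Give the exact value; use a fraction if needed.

A emits 60000/1001 × 1677 = 7740000/77 frames; B emits 60 × 1677 = 100620.
Difference = 7740/77 frames (≈ 100.5195); B is ahead of A.

7740/77 frames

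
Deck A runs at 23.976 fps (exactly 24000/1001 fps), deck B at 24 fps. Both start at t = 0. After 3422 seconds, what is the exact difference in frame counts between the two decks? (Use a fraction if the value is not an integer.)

82128/1001 frames

A emits 24000/1001 × 3422 = 82128000/1001 frames; B emits 24 × 3422 = 82128.
Difference = 82128/1001 frames (≈ 82.0460); B is ahead of A.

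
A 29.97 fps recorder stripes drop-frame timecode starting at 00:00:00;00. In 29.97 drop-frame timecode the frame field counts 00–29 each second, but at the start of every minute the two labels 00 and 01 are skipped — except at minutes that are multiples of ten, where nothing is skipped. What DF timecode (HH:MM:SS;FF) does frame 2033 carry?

Each 10-minute DF block holds 10 × 60 × 30 − 9 × 2 = 17982 frames. 2033 ÷ 17982 → 0 full blocks, remainder 2033.
Within the partial block the first minute is 1800 frames and each further minute 1798, so 1 further minute boundary passed. Total skipped labels = 18 × 0 + 2 × 1 = 2.
Non-drop label index = 2033 + 2 = 2035; at 30 labels/s that is 00:01:07:25, i.e. DF 00:01:07;25.

00:01:07;25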